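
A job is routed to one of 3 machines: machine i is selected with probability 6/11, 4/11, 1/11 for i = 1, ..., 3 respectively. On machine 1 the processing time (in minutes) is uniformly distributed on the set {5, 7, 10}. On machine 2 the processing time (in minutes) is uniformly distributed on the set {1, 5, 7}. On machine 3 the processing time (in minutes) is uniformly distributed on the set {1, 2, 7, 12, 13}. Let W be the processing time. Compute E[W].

E[W | machine 1] = (5+7+10)/3 = 22/3.
E[W | machine 2] = (1+5+7)/3 = 13/3.
E[W | machine 3] = (1+2+7+12+13)/5 = 7.
E[W] = (6/11)·(22/3) + (4/11)·(13/3) + (1/11)·(7) = 205/33.

205/33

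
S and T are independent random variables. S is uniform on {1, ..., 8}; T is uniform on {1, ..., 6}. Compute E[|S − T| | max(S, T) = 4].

Outcomes with max(S, T) = 4: (1,4), (2,4), (3,4), (4,1), (4,2), (4,3), (4,4), each with probability 1/48.
E[|S − T| | max(S, T) = 4] = (3 + 2 + 1 + 3 + 2 + 1 + 0) / 7 = 12/7.

12/7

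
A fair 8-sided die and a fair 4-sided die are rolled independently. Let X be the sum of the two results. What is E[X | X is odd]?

7

P(X is odd) = 1/2.
Σ over the event: 3·1/16 + 5·1/8 + 7·1/8 + 9·1/8 + 11·1/16 = 7/2.
E[X | X is odd] = (7/2) / (1/2) = 7.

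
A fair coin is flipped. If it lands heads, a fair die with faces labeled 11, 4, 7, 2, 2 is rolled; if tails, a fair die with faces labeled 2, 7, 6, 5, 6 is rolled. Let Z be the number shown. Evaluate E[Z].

E[Z | heads] = (11+4+7+2+2)/5 = 26/5.
E[Z | tails] = (2+7+6+5+6)/5 = 26/5.
By the law of total expectation,
E[Z] = (1/2)·(26/5) + (1/2)·(26/5) = 26/5.

26/5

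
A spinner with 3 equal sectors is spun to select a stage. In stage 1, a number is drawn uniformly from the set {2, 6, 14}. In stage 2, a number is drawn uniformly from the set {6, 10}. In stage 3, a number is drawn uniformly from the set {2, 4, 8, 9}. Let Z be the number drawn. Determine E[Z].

253/36

E[Z | stage 1] = (2+6+14)/3 = 22/3.
E[Z | stage 2] = (6+10)/2 = 8.
E[Z | stage 3] = (2+4+8+9)/4 = 23/4.
E[Z] = (1/3)·(22/3) + (1/3)·(8) + (1/3)·(23/4) = 253/36.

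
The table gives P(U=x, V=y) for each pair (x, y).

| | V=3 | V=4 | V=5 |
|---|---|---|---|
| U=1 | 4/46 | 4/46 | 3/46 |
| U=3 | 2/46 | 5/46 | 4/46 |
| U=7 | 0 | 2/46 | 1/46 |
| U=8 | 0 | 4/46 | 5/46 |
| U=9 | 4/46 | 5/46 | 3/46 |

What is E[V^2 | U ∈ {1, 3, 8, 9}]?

P(U ∈ {1, 3, 8, 9}) = 43/46.
Summing V^2·P(U=x,V=y) over the conditioning event gives 753/46.
E[V^2 | U ∈ {1, 3, 8, 9}] = (753/46) / (43/46) = 753/43.

753/43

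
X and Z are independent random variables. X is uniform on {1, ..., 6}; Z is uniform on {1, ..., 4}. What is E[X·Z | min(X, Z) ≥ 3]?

63/4

Outcomes with min(X, Z) ≥ 3: (3,3), (3,4), (4,3), (4,4), (5,3), (5,4), (6,3), (6,4), each with probability 1/24.
E[X·Z | min(X, Z) ≥ 3] = (9 + 12 + 12 + 16 + 15 + 20 + 18 + 24) / 8 = 63/4.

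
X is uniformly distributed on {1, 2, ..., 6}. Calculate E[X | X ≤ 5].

Given X ≤ 5, X is equally likely to be any of {1, 2, 3, 4, 5}.
E[X | X ≤ 5] = (1 + 2 + 3 + 4 + 5) / 5 = 3.

3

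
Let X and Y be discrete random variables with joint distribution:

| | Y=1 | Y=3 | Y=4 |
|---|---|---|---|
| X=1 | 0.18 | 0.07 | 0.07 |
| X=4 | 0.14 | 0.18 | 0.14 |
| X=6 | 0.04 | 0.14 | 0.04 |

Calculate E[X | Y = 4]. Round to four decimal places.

P(Y = 4) = 0.25.
Summing X·P(X=x,Y=y) over the conditioning event gives 0.87.
E[X | Y = 4] = (0.87) / (0.25) = 3.4800.

3.4800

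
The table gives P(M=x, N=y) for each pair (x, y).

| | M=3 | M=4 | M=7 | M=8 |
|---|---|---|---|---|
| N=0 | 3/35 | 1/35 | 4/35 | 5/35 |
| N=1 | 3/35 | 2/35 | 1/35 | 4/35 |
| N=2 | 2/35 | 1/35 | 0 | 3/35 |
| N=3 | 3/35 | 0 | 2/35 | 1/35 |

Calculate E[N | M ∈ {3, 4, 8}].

P(M ∈ {3, 4, 8}) = 4/5.
Summing N·P(M=x,N=y) over the conditioning event gives 33/35.
E[N | M ∈ {3, 4, 8}] = (33/35) / (4/5) = 33/28.

33/28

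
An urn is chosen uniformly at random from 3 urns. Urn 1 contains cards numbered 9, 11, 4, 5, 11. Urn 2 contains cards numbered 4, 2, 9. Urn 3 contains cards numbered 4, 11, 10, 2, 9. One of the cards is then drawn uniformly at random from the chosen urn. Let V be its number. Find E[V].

E[V | urn 1] = (9+11+4+5+11)/5 = 8.
E[V | urn 2] = (4+2+9)/3 = 5.
E[V | urn 3] = (4+11+10+2+9)/5 = 36/5.
E[V] = (1/3)·(8) + (1/3)·(5) + (1/3)·(36/5) = 101/15.

101/15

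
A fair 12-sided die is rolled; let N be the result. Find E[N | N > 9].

11

Given N > 9, N is equally likely to be any of {10, 11, 12}.
E[N | N > 9] = (10 + 11 + 12) / 3 = 11.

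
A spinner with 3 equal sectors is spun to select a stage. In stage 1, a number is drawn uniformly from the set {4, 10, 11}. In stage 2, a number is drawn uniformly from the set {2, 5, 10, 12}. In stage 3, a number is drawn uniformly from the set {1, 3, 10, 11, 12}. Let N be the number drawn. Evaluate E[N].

1379/180

E[N | stage 1] = (4+10+11)/3 = 25/3.
E[N | stage 2] = (2+5+10+12)/4 = 29/4.
E[N | stage 3] = (1+3+10+11+12)/5 = 37/5.
By the law of total expectation,
E[N] = (1/3)·(25/3) + (1/3)·(29/4) + (1/3)·(37/5) = 1379/180.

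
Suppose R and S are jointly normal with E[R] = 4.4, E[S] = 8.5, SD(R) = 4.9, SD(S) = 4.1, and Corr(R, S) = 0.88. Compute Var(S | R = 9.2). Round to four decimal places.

3.7923

For a bivariate normal, Var(S | R=x) = σ_S²(1 − ρ²).
Var(S | R=9.2) = (4.1)²·(1 − (0.88)²) = 16.81·0.2256 = 3.7923.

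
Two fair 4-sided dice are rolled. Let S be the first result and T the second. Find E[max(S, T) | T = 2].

Outcomes with T = 2: (1,2), (2,2), (3,2), (4,2), each with probability 1/16.
E[max(S, T) | T = 2] = (2 + 2 + 3 + 4) / 4 = 11/4.

11/4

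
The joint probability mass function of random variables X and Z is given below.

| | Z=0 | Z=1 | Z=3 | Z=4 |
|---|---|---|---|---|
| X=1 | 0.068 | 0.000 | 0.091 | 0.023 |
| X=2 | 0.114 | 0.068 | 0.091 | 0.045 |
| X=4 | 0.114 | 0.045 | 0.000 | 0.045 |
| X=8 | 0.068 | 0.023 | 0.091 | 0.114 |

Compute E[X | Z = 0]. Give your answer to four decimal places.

P(Z = 0) = 0.364.
Σ X·P over the event = 1·(0.068) + 2·(0.114) + 4·(0.114) + 8·(0.068) = 1.296.
E[X | Z = 0] = (1.296) / (0.364) = 3.5604.

3.5604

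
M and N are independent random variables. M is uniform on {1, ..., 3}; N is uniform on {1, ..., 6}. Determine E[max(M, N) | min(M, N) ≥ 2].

Outcomes with min(M, N) ≥ 2: (2,2), (2,3), (2,4), (2,5), (2,6), (3,2), (3,3), (3,4), (3,5), (3,6), each with probability 1/18.
E[max(M, N) | min(M, N) ≥ 2] = (2 + 3 + 4 + 5 + 6 + 3 + 3 + 4 + 5 + 6) / 10 = 41/10.

41/10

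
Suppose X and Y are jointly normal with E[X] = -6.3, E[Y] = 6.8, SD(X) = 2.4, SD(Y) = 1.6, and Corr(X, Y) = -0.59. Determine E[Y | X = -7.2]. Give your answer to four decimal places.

7.1540

For a bivariate normal, E[Y | X=x] = μ_Y + ρ·(σ_Y/σ_X)·(x − μ_X).
E[Y | X=-7.2] = 6.8 + (-0.59)·(1.6/2.4)·(-7.2 − (-6.3)) = 6.8 + (-0.39333)·(-0.9) = 7.1540.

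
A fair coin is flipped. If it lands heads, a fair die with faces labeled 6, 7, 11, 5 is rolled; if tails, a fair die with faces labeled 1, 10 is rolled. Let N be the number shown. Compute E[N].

E[N | heads] = (6+7+11+5)/4 = 29/4.
E[N | tails] = (1+10)/2 = 11/2.
By the law of total expectation,
E[N] = (1/2)·(29/4) + (1/2)·(11/2) = 51/8.

51/8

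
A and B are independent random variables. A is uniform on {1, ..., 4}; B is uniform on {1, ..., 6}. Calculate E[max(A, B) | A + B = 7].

19/4

P(A + B = 7) = 1/6.
Summing max(A,B)·P(x,y) over outcomes with A + B = 7 gives 19/24.
E[max(A, B) | A + B = 7] = (19/24) / (1/6) = 19/4.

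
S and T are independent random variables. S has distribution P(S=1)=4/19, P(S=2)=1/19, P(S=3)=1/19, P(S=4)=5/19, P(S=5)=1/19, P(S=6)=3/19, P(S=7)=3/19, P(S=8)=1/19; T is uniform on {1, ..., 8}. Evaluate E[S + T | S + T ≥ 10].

P(S + T ≥ 10) = 31/76.
Summing (S+T)·P(x,y) over outcomes with S + T ≥ 10 gives 369/76.
E[S + T | S + T ≥ 10] = (369/76) / (31/76) = 369/31.

369/31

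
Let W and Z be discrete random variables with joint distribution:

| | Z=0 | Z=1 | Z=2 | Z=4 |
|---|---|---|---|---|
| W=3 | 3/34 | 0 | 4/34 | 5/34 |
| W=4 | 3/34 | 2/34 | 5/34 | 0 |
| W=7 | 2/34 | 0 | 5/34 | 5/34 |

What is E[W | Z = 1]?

P(Z = 1) = 1/17.
Σ W·P over the event = 4·(2/34) = 4/17.
E[W | Z = 1] = (4/17) / (1/17) = 4.

4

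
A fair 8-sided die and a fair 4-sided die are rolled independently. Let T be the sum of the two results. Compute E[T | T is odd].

P(T is odd) = 1/2.
Σ over the event: 3·1/16 + 5·1/8 + 7·1/8 + 9·1/8 + 11·1/16 = 7/2.
E[T | T is odd] = (7/2) / (1/2) = 7.

7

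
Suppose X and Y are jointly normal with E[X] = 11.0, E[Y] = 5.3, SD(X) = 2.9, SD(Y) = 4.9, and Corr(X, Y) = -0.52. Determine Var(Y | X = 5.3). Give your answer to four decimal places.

17.5177

For a bivariate normal, Var(Y | X=x) = σ_Y²(1 − ρ²).
Var(Y | X=5.3) = (4.9)²·(1 − (-0.52)²) = 24.01·0.7296 = 17.5177.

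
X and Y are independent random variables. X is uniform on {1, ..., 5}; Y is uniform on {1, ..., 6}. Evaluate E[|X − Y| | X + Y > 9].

P(X + Y > 9) = 1/10.
Summing |X−Y|·P(x,y) over outcomes with X + Y > 9 gives 1/10.
E[|X − Y| | X + Y > 9] = (1/10) / (1/10) = 1.

1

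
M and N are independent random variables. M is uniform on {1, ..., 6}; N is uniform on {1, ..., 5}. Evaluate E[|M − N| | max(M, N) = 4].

Outcomes with max(M, N) = 4: (1,4), (2,4), (3,4), (4,1), (4,2), (4,3), (4,4), each with probability 1/30.
E[|M − N| | max(M, N) = 4] = (3 + 2 + 1 + 3 + 2 + 1 + 0) / 7 = 12/7.

12/7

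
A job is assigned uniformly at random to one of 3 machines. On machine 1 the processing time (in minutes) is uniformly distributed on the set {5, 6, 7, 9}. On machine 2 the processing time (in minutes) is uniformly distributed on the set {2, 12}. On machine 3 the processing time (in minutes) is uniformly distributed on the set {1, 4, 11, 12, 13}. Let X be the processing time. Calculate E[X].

E[X | machine 1] = (5+6+7+9)/4 = 27/4.
E[X | machine 2] = (2+12)/2 = 7.
E[X | machine 3] = (1+4+11+12+13)/5 = 41/5.
E[X] = (1/3)·(27/4) + (1/3)·(7) + (1/3)·(41/5) = 439/60.

439/60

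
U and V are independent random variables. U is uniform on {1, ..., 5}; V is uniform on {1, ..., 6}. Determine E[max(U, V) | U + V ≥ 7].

77/15

P(U + V ≥ 7) = 1/2.
Summing max(U,V)·P(x,y) over outcomes with U + V ≥ 7 gives 77/30.
E[max(U, V) | U + V ≥ 7] = (77/30) / (1/2) = 77/15.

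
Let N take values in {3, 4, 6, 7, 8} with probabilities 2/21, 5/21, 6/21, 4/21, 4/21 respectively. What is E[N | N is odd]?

17/3

P(N is odd) = 2/7.
Σ over the event: 3·2/21 + 7·4/21 = 34/21.
E[N | N is odd] = (34/21) / (2/7) = 17/3.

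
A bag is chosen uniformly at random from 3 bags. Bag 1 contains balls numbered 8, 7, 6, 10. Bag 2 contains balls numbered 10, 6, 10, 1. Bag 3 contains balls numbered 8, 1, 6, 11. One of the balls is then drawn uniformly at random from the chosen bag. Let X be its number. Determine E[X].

7

E[X | bag 1] = (8+7+6+10)/4 = 31/4.
E[X | bag 2] = (10+6+10+1)/4 = 27/4.
E[X | bag 3] = (8+1+6+11)/4 = 13/2.
By the law of total expectation,
E[X] = (1/3)·(31/4) + (1/3)·(27/4) + (1/3)·(13/2) = 7.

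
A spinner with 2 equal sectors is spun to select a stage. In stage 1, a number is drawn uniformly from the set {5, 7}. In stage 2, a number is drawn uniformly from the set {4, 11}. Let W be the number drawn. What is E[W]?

E[W | stage 1] = (5+7)/2 = 6.
E[W | stage 2] = (4+11)/2 = 15/2.
By the law of total expectation,
E[W] = (1/2)·(6) + (1/2)·(15/2) = 27/4.

27/4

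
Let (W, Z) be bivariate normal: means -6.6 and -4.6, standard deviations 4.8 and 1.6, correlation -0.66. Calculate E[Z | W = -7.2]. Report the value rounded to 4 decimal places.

-4.4680

E[Z | W=x] = μ_Z + ρ(σ_Z/σ_W)(x − μ_W) for jointly normal variables.
E[Z | W=-7.2] = -4.6 + (-0.66)·(1.6/4.8)·(-7.2 − (-6.6)) = -4.6 + (-0.22)·(-0.6) = -4.4680.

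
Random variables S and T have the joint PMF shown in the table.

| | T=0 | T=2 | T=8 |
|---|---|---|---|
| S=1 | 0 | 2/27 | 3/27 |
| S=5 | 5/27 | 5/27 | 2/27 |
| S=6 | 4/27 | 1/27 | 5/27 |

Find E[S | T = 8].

43/10

P(T = 8) = 10/27.
Σ S·P over the event = 1·(3/27) + 5·(2/27) + 6·(5/27) = 43/27.
E[S | T = 8] = (43/27) / (10/27) = 43/10.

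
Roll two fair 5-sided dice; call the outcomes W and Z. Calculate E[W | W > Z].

Outcomes with W > Z: (2,1), (3,1), (3,2), (4,1), (4,2), (4,3), (5,1), (5,2), (5,3), (5,4), each with probability 1/25.
E[W | W > Z] = (2 + 3 + 3 + 4 + 4 + 4 + 5 + 5 + 5 + 5) / 10 = 4.

4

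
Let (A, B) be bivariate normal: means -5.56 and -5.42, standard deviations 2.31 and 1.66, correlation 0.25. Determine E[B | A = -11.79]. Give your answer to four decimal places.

For a bivariate normal, E[B | A=x] = μ_B + ρ·(σ_B/σ_A)·(x − μ_A).
E[B | A=-11.79] = -5.42 + (0.25)·(1.66/2.31)·(-11.79 − (-5.56)) = -5.42 + (0.17965)·(-6.23) = -6.5392.

-6.5392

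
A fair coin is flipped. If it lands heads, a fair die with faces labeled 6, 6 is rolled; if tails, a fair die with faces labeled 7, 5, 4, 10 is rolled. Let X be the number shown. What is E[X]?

25/4

E[X | heads] = (6+6)/2 = 6.
E[X | tails] = (7+5+4+10)/4 = 13/2.
By the law of total expectation,
E[X] = (1/2)·(6) + (1/2)·(13/2) = 25/4.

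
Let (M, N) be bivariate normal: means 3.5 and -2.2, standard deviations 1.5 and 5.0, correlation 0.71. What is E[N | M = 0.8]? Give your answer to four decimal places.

The regression of N on M has slope ρ·σ_N/σ_M and passes through (μ_M, μ_N).
E[N | M=0.8] = -2.2 + (0.71)·(5.0/1.5)·(0.8 − (3.5)) = -2.2 + (2.36667)·(-2.7) = -8.5900.

-8.5900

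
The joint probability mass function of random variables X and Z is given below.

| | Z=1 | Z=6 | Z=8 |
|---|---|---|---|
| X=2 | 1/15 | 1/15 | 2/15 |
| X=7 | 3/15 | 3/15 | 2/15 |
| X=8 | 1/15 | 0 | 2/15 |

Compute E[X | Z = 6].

23/4

P(Z = 6) = 4/15.
Σ X·P over the event = 2·(1/15) + 7·(3/15) = 23/15.
E[X | Z = 6] = (23/15) / (4/15) = 23/4.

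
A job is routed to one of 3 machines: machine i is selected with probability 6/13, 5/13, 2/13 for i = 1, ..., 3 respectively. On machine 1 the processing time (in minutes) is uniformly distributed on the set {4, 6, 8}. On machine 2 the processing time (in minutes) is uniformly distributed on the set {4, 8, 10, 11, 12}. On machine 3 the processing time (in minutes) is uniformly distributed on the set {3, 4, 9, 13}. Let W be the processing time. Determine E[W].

E[W | machine 1] = (4+6+8)/3 = 6.
E[W | machine 2] = (4+8+10+11+12)/5 = 9.
E[W | machine 3] = (3+4+9+13)/4 = 29/4.
By the law of total expectation,
E[W] = (6/13)·(6) + (5/13)·(9) + (2/13)·(29/4) = 191/26.

191/26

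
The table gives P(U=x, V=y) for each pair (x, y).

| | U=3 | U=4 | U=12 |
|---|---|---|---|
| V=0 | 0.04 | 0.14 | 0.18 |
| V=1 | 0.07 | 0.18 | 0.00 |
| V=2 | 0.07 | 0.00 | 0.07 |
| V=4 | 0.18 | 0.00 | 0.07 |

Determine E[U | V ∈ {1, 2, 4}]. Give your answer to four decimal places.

5.2500

P(V ∈ {1, 2, 4}) = 0.64.
Summing U·P(U=x,V=y) over the conditioning event gives 3.36.
E[U | V ∈ {1, 2, 4}] = (3.36) / (0.64) = 5.2500.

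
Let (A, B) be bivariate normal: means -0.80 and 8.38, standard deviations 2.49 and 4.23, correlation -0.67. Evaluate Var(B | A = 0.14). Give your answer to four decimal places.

Var(B | A=x) = (1 − ρ²)·σ_B².
Var(B | A=0.14) = (4.23)²·(1 − (-0.67)²) = 17.8929·0.5511 = 9.8608.

9.8608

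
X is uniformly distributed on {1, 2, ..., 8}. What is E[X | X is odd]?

Given X is odd, X is equally likely to be any of {1, 3, 5, 7}.
E[X | X is odd] = (1 + 3 + 5 + 7) / 4 = 4.

4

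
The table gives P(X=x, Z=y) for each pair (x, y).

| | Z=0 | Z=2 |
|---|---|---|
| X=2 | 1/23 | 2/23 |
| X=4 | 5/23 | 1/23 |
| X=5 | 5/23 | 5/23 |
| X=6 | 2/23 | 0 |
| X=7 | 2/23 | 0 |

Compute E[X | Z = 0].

73/15

P(Z = 0) = 15/23.
Σ X·P over the event = 2·(1/23) + 4·(5/23) + 5·(5/23) + 6·(2/23) + 7·(2/23) = 73/23.
E[X | Z = 0] = (73/23) / (15/23) = 73/15.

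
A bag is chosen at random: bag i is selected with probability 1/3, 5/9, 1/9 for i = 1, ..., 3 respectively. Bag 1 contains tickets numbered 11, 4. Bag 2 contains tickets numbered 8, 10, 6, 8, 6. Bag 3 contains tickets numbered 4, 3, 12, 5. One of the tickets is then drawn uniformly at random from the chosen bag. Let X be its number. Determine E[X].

133/18

E[X | bag 1] = (11+4)/2 = 15/2.
E[X | bag 2] = (8+10+6+8+6)/5 = 38/5.
E[X | bag 3] = (4+3+12+5)/4 = 6.
E[X] = (1/3)·(15/2) + (5/9)·(38/5) + (1/9)·(6) = 133/18.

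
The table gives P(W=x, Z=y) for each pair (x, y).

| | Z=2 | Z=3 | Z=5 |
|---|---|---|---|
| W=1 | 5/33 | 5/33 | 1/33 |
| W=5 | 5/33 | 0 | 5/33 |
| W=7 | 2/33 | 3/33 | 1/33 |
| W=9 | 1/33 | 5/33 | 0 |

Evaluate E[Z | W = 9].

P(W = 9) = 2/11.
Σ Z·P over the event = 2·(1/33) + 3·(5/33) = 17/33.
E[Z | W = 9] = (17/33) / (2/11) = 17/6.

17/6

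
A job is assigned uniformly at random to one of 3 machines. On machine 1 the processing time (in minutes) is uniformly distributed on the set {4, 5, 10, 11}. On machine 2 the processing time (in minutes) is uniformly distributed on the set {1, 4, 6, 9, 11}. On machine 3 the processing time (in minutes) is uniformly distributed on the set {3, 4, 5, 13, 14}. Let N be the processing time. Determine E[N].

E[N | machine 1] = (4+5+10+11)/4 = 15/2.
E[N | machine 2] = (1+4+6+9+11)/5 = 31/5.
E[N | machine 3] = (3+4+5+13+14)/5 = 39/5.
E[N] = (1/3)·(15/2) + (1/3)·(31/5) + (1/3)·(39/5) = 43/6.

43/6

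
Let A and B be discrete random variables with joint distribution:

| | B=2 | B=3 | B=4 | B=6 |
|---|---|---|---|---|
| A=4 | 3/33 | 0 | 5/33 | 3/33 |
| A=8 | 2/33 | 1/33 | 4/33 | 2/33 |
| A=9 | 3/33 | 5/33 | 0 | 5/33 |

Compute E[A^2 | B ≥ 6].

P(B ≥ 6) = 10/33.
Summing A^2·P(A=x,B=y) over the conditioning event gives 581/33.
E[A^2 | B ≥ 6] = (581/33) / (10/33) = 581/10.

581/10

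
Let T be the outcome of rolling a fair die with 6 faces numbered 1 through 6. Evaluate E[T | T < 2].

Given T < 2, T is equally likely to be any of {1}.
E[T | T < 2] = (1) / 1 = 1.

1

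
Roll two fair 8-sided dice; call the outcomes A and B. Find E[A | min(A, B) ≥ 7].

15/2

Outcomes with min(A, B) ≥ 7: (7,7), (7,8), (8,7), (8,8), each with probability 1/64.
E[A | min(A, B) ≥ 7] = (7 + 7 + 8 + 8) / 4 = 15/2.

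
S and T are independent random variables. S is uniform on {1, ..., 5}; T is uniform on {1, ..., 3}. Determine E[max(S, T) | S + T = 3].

2

P(S + T = 3) = 2/15.
Summing max(S,T)·P(x,y) over outcomes with S + T = 3 gives 4/15.
E[max(S, T) | S + T = 3] = (4/15) / (2/15) = 2.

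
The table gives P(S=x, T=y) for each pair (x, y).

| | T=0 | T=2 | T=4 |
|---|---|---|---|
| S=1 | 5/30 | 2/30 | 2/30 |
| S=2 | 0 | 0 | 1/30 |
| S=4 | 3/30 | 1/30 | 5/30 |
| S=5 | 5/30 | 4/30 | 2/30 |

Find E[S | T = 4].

P(T = 4) = 1/3.
Σ S·P over the event = 1·(2/30) + 2·(1/30) + 4·(5/30) + 5·(2/30) = 17/15.
E[S | T = 4] = (17/15) / (1/3) = 17/5.

17/5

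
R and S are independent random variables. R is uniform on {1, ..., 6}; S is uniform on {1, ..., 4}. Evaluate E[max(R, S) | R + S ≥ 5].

9/2

P(R + S ≥ 5) = 3/4.
Summing max(R,S)·P(x,y) over outcomes with R + S ≥ 5 gives 27/8.
E[max(R, S) | R + S ≥ 5] = (27/8) / (3/4) = 9/2.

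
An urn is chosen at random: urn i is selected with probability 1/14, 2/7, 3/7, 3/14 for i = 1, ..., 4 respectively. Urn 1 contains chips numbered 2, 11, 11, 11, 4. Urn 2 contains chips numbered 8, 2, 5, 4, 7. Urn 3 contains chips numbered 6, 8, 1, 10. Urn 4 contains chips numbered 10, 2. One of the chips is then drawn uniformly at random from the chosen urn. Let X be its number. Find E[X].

E[X | urn 1] = (2+11+11+11+4)/5 = 39/5.
E[X | urn 2] = (8+2+5+4+7)/5 = 26/5.
E[X | urn 3] = (6+8+1+10)/4 = 25/4.
E[X | urn 4] = (10+2)/2 = 6.
By the law of total expectation,
E[X] = (1/14)·(39/5) + (2/7)·(26/5) + (3/7)·(25/4) + (3/14)·(6) = 841/140.

841/140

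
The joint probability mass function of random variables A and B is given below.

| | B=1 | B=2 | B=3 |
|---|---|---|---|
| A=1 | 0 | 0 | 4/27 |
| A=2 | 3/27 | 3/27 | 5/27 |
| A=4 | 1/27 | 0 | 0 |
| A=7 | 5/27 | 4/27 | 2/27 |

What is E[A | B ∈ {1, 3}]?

P(B ∈ {1, 3}) = 20/27.
Σ A·P over the event = 1·(4/27) + 2·(3/27) + 2·(5/27) + 4·(1/27) + 7·(5/27) + 7·(2/27) = 73/27.
E[A | B ∈ {1, 3}] = (73/27) / (20/27) = 73/20.

73/20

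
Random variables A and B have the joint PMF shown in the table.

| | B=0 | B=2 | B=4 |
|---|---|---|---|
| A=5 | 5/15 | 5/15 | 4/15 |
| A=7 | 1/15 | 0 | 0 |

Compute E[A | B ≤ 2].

57/11

P(B ≤ 2) = 11/15.
Σ A·P over the event = 5·(5/15) + 5·(5/15) + 7·(1/15) = 19/5.
E[A | B ≤ 2] = (19/5) / (11/15) = 57/11.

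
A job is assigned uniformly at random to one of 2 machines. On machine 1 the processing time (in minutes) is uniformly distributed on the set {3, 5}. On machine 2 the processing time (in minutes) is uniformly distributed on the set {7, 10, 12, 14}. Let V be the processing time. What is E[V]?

E[V | machine 1] = (3+5)/2 = 4.
E[V | machine 2] = (7+10+12+14)/4 = 43/4.
By the law of total expectation,
E[V] = (1/2)·(4) + (1/2)·(43/4) = 59/8.

59/8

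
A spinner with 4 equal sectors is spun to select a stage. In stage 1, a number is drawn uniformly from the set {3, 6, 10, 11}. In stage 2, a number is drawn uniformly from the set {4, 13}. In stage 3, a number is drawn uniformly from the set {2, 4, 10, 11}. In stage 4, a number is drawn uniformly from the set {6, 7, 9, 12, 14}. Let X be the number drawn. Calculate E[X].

647/80

E[X | stage 1] = (3+6+10+11)/4 = 15/2.
E[X | stage 2] = (4+13)/2 = 17/2.
E[X | stage 3] = (2+4+10+11)/4 = 27/4.
E[X | stage 4] = (6+7+9+12+14)/5 = 48/5.
By the law of total expectation,
E[X] = (1/4)·(15/2) + (1/4)·(17/2) + (1/4)·(27/4) + (1/4)·(48/5) = 647/80.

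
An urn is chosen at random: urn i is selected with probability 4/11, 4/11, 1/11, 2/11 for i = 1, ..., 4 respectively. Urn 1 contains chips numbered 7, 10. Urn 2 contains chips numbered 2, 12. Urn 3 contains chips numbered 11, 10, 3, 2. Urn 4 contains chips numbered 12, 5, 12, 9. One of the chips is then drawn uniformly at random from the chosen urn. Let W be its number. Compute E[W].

175/22

E[W | urn 1] = (7+10)/2 = 17/2.
E[W | urn 2] = (2+12)/2 = 7.
E[W | urn 3] = (11+10+3+2)/4 = 13/2.
E[W | urn 4] = (12+5+12+9)/4 = 19/2.
E[W] = (4/11)·(17/2) + (4/11)·(7) + (1/11)·(13/2) + (2/11)·(19/2) = 175/22.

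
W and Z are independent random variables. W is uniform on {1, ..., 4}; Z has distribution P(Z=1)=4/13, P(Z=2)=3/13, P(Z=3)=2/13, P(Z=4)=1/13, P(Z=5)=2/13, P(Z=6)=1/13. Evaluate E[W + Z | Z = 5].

15/2

P(Z = 5) = 2/13.
Summing (W+Z)·P(x,y) over outcomes with Z = 5 gives 15/13.
E[W + Z | Z = 5] = (15/13) / (2/13) = 15/2.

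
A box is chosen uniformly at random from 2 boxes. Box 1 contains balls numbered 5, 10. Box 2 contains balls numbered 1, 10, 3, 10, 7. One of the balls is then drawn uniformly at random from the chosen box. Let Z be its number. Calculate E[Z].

137/20

E[Z | box 1] = (5+10)/2 = 15/2.
E[Z | box 2] = (1+10+3+10+7)/5 = 31/5.
By the law of total expectation,
E[Z] = (1/2)·(15/2) + (1/2)·(31/5) = 137/20.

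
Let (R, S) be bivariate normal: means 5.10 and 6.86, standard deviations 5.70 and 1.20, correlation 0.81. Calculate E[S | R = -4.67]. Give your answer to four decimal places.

For a bivariate normal, E[S | R=x] = μ_S + ρ·(σ_S/σ_R)·(x − μ_R).
E[S | R=-4.67] = 6.86 + (0.81)·(1.20/5.70)·(-4.67 − (5.10)) = 6.86 + (0.170526)·(-9.77) = 5.1940.

5.1940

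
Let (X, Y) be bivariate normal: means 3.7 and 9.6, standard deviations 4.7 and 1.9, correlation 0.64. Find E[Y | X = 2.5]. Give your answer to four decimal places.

E[Y | X=x] = μ_Y + ρ(σ_Y/σ_X)(x − μ_X) for jointly normal variables.
E[Y | X=2.5] = 9.6 + (0.64)·(1.9/4.7)·(2.5 − (3.7)) = 9.6 + (0.25872)·(-1.2) = 9.2895.

9.2895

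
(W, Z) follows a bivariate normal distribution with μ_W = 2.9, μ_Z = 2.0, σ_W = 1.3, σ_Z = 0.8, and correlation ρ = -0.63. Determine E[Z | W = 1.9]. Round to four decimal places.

For a bivariate normal, E[Z | W=x] = μ_Z + ρ·(σ_Z/σ_W)·(x − μ_W).
E[Z | W=1.9] = 2.0 + (-0.63)·(0.8/1.3)·(1.9 − (2.9)) = 2.0 + (-0.38769)·(-1) = 2.3877.

2.3877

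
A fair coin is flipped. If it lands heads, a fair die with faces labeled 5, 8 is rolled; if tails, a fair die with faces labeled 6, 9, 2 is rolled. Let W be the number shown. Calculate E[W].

73/12

E[W | heads] = (5+8)/2 = 13/2.
E[W | tails] = (6+9+2)/3 = 17/3.
E[W] = (1/2)·(13/2) + (1/2)·(17/3) = 73/12.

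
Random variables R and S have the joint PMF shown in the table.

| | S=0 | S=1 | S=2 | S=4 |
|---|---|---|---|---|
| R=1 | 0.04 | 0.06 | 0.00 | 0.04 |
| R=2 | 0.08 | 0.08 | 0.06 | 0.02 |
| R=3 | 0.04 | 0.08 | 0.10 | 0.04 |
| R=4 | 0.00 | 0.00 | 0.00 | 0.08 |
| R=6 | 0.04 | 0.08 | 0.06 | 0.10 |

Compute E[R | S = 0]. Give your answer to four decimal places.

2.8000

P(S = 0) = 0.20.
Σ R·P over the event = 1·(0.04) + 2·(0.08) + 3·(0.04) + 6·(0.04) = 0.56.
E[R | S = 0] = (0.56) / (0.20) = 2.8000.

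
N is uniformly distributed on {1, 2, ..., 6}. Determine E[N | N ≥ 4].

5

Given N ≥ 4, N is equally likely to be any of {4, 5, 6}.
E[N | N ≥ 4] = (4 + 5 + 6) / 3 = 5.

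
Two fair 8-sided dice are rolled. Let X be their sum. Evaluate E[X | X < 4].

8/3

P(X < 4) = 3/64.
Σ over the event: 2·1/64 + 3·1/32 = 1/8.
E[X | X < 4] = (1/8) / (3/64) = 8/3.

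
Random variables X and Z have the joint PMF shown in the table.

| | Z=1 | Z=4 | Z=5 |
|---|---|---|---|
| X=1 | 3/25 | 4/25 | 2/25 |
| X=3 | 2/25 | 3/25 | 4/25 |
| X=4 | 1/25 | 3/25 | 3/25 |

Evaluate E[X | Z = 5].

26/9

P(Z = 5) = 9/25.
Σ X·P over the event = 1·(2/25) + 3·(4/25) + 4·(3/25) = 26/25.
E[X | Z = 5] = (26/25) / (9/25) = 26/9.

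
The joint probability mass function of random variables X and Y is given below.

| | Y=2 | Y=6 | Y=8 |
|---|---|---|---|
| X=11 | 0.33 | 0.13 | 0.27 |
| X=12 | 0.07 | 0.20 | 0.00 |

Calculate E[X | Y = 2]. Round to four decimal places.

11.1750

P(Y = 2) = 0.40.
Summing X·P(X=x,Y=y) over the conditioning event gives 4.47.
E[X | Y = 2] = (4.47) / (0.40) = 11.1750.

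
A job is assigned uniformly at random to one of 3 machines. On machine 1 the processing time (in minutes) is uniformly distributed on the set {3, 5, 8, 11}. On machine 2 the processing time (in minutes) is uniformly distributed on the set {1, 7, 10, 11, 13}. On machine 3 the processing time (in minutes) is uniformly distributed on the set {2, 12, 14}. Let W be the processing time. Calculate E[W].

1469/180

E[W | machine 1] = (3+5+8+11)/4 = 27/4.
E[W | machine 2] = (1+7+10+11+13)/5 = 42/5.
E[W | machine 3] = (2+12+14)/3 = 28/3.
E[W] = (1/3)·(27/4) + (1/3)·(42/5) + (1/3)·(28/3) = 1469/180.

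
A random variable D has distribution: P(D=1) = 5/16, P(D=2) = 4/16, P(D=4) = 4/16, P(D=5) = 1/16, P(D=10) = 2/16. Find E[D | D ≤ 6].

P(D ≤ 6) = 7/8.
Σ over the event: 1·5/16 + 2·1/4 + 4·1/4 + 5·1/16 = 17/8.
E[D | D ≤ 6] = (17/8) / (7/8) = 17/7.

17/7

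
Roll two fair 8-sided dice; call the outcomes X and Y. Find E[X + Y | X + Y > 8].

P(X + Y > 8) = 9/16.
Summing (X+Y)·P(x,y) over outcomes with X + Y > 8 gives 51/8.
E[X + Y | X + Y > 8] = (51/8) / (9/16) = 34/3.

34/3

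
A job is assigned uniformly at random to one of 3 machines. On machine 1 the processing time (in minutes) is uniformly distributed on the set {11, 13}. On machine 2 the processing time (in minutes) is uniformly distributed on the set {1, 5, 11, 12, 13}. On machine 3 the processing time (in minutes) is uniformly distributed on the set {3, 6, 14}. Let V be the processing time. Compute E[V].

E[V | machine 1] = (11+13)/2 = 12.
E[V | machine 2] = (1+5+11+12+13)/5 = 42/5.
E[V | machine 3] = (3+6+14)/3 = 23/3.
By the law of total expectation,
E[V] = (1/3)·(12) + (1/3)·(42/5) + (1/3)·(23/3) = 421/45.

421/45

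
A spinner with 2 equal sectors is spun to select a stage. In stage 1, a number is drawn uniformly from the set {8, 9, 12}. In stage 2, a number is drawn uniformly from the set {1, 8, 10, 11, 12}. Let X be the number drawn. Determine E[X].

271/30

E[X | stage 1] = (8+9+12)/3 = 29/3.
E[X | stage 2] = (1+8+10+11+12)/5 = 42/5.
E[X] = (1/2)·(29/3) + (1/2)·(42/5) = 271/30.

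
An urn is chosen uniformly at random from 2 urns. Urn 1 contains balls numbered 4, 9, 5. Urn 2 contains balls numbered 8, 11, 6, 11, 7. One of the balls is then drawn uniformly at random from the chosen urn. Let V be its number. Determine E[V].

E[V | urn 1] = (4+9+5)/3 = 6.
E[V | urn 2] = (8+11+6+11+7)/5 = 43/5.
By the law of total expectation,
E[V] = (1/2)·(6) + (1/2)·(43/5) = 73/10.

73/10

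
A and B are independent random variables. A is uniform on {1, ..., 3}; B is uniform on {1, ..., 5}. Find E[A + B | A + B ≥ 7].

P(A + B ≥ 7) = 1/5.
Summing (A+B)·P(x,y) over outcomes with A + B ≥ 7 gives 22/15.
E[A + B | A + B ≥ 7] = (22/15) / (1/5) = 22/3.

22/3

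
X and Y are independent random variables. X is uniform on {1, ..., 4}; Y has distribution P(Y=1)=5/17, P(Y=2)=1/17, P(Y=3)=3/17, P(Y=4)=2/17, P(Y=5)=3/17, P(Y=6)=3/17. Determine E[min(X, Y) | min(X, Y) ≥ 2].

P(min(X, Y) ≥ 2) = 9/17.
Summing min(X,Y)·P(x,y) over outcomes with min(X, Y) ≥ 2 gives 3/2.
E[min(X, Y) | min(X, Y) ≥ 2] = (3/2) / (9/17) = 17/6.

17/6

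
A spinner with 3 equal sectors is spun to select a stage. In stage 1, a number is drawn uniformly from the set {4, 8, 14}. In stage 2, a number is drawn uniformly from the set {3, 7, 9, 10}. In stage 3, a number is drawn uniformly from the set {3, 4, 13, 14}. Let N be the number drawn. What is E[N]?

E[N | stage 1] = (4+8+14)/3 = 26/3.
E[N | stage 2] = (3+7+9+10)/4 = 29/4.
E[N | stage 3] = (3+4+13+14)/4 = 17/2.
By the law of total expectation,
E[N] = (1/3)·(26/3) + (1/3)·(29/4) + (1/3)·(17/2) = 293/36.

293/36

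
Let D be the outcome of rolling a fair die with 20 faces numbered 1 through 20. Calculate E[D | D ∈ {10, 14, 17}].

41/3

P(D ∈ {10, 14, 17}) = 3/20.
Σ over the event: 10·1/20 + 14·1/20 + 17·1/20 = 41/20.
E[D | D ∈ {10, 14, 17}] = (41/20) / (3/20) = 41/3.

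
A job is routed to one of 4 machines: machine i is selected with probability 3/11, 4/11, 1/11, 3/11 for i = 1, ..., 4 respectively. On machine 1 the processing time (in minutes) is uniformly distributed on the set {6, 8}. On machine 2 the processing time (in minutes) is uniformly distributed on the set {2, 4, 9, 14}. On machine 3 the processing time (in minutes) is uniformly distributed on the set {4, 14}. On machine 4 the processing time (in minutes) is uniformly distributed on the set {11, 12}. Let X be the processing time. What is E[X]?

17/2

E[X | machine 1] = (6+8)/2 = 7.
E[X | machine 2] = (2+4+9+14)/4 = 29/4.
E[X | machine 3] = (4+14)/2 = 9.
E[X | machine 4] = (11+12)/2 = 23/2.
By the law of total expectation,
E[X] = (3/11)·(7) + (4/11)·(29/4) + (1/11)·(9) + (3/11)·(23/2) = 17/2.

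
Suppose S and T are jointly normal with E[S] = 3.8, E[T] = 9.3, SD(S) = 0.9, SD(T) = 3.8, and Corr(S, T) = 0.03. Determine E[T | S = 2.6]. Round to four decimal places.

9.1480

For a bivariate normal, E[T | S=x] = μ_T + ρ·(σ_T/σ_S)·(x − μ_S).
E[T | S=2.6] = 9.3 + (0.03)·(3.8/0.9)·(2.6 − (3.8)) = 9.3 + (0.12667)·(-1.2) = 9.1480.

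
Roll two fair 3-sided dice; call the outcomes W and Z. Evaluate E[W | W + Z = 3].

P(W + Z = 3) = 2/9.
Summing W·P(x,y) over outcomes with W + Z = 3 gives 1/3.
E[W | W + Z = 3] = (1/3) / (2/9) = 3/2.

3/2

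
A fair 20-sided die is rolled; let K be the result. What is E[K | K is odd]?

10

Given K is odd, K is equally likely to be any of {1, 3, 5, 7, 9, 11, 13, 15, 17, 19}.
E[K | K is odd] = (1 + 3 + 5 + 7 + 9 + 11 + 13 + 15 + 17 + 19) / 10 = 10.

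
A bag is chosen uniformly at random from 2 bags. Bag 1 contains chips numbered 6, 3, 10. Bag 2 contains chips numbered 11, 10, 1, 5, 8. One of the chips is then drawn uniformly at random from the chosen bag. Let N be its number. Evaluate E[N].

20/3

E[N | bag 1] = (6+3+10)/3 = 19/3.
E[N | bag 2] = (11+10+1+5+8)/5 = 7.
By the law of total expectation,
E[N] = (1/2)·(19/3) + (1/2)·(7) = 20/3.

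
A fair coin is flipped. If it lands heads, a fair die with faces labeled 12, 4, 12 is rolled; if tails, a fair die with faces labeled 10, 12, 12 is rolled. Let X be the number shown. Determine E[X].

E[X | heads] = (12+4+12)/3 = 28/3.
E[X | tails] = (10+12+12)/3 = 34/3.
E[X] = (1/2)·(28/3) + (1/2)·(34/3) = 31/3.

31/3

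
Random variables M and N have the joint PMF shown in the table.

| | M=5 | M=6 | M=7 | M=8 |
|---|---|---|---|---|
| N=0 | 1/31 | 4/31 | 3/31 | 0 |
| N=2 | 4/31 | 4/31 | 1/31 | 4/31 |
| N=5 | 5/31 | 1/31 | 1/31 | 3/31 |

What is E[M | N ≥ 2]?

P(N ≥ 2) = 23/31.
Σ M·P over the event = 5·(4/31) + 5·(5/31) + 6·(4/31) + 6·(1/31) + 7·(1/31) + 7·(1/31) + 8·(4/31) + 8·(3/31) = 145/31.
E[M | N ≥ 2] = (145/31) / (23/31) = 145/23.

145/23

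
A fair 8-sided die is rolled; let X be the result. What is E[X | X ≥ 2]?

Given X ≥ 2, X is equally likely to be any of {2, 3, 4, 5, 6, 7, 8}.
E[X | X ≥ 2] = (2 + 3 + 4 + 5 + 6 + 7 + 8) / 7 = 5.

5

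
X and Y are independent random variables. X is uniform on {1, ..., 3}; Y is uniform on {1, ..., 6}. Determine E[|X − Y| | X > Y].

4/3

Outcomes with X > Y: (2,1), (3,1), (3,2), each with probability 1/18.
E[|X − Y| | X > Y] = (1 + 2 + 1) / 3 = 4/3.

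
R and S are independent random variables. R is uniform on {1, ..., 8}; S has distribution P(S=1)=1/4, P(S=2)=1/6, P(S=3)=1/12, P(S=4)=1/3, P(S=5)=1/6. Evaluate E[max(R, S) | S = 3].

39/8

P(S = 3) = 1/12.
Summing max(R,S)·P(x,y) over outcomes with S = 3 gives 13/32.
E[max(R, S) | S = 3] = (13/32) / (1/12) = 39/8.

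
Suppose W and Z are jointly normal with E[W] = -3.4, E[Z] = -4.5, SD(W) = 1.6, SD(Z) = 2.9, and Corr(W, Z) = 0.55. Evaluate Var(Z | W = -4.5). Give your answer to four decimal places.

5.8660

For a bivariate normal, Var(Z | W=x) = σ_Z²(1 − ρ²).
Var(Z | W=-4.5) = (2.9)²·(1 − (0.55)²) = 8.41·0.6975 = 5.8660.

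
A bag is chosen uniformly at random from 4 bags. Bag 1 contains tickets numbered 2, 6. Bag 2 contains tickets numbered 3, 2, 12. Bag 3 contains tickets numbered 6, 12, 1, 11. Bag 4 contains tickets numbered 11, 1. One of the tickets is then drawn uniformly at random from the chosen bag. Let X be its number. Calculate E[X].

139/24

E[X | bag 1] = (2+6)/2 = 4.
E[X | bag 2] = (3+2+12)/3 = 17/3.
E[X | bag 3] = (6+12+1+11)/4 = 15/2.
E[X | bag 4] = (11+1)/2 = 6.
E[X] = (1/4)·(4) + (1/4)·(17/3) + (1/4)·(15/2) + (1/4)·(6) = 139/24.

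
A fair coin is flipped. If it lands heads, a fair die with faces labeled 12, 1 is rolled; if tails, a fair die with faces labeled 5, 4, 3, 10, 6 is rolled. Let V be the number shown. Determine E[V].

E[V | heads] = (12+1)/2 = 13/2.
E[V | tails] = (5+4+3+10+6)/5 = 28/5.
E[V] = (1/2)·(13/2) + (1/2)·(28/5) = 121/20.

121/20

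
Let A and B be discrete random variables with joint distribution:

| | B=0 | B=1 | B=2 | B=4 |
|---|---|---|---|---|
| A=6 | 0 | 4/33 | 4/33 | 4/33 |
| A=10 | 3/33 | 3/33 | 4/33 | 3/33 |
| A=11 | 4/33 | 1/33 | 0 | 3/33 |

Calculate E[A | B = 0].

P(B = 0) = 7/33.
Σ A·P over the event = 10·(3/33) + 11·(4/33) = 74/33.
E[A | B = 0] = (74/33) / (7/33) = 74/7.

74/7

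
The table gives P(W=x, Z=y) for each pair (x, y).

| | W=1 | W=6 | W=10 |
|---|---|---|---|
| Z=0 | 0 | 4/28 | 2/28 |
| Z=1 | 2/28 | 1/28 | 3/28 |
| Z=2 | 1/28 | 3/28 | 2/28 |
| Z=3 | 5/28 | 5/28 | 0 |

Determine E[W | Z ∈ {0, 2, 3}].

59/11

P(Z ∈ {0, 2, 3}) = 11/14.
Summing W·P(W=x,Z=y) over the conditioning event gives 59/14.
E[W | Z ∈ {0, 2, 3}] = (59/14) / (11/14) = 59/11.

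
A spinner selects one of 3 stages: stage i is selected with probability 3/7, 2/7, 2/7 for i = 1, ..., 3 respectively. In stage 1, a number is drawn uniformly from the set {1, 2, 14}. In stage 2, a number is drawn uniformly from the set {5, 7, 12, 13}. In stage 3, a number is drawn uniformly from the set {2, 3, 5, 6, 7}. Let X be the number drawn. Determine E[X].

447/70

E[X | stage 1] = (1+2+14)/3 = 17/3.
E[X | stage 2] = (5+7+12+13)/4 = 37/4.
E[X | stage 3] = (2+3+5+6+7)/5 = 23/5.
E[X] = (3/7)·(17/3) + (2/7)·(37/4) + (2/7)·(23/5) = 447/70.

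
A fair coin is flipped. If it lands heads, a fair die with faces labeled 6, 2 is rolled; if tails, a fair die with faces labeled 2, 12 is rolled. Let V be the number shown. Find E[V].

E[V | heads] = (6+2)/2 = 4.
E[V | tails] = (2+12)/2 = 7.
E[V] = (1/2)·(4) + (1/2)·(7) = 11/2.

11/2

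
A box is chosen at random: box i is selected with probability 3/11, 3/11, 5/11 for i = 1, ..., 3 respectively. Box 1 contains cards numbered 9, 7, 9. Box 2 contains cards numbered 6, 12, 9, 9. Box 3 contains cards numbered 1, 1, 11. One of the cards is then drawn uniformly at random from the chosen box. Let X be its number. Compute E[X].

E[X | box 1] = (9+7+9)/3 = 25/3.
E[X | box 2] = (6+12+9+9)/4 = 9.
E[X | box 3] = (1+1+11)/3 = 13/3.
By the law of total expectation,
E[X] = (3/11)·(25/3) + (3/11)·(9) + (5/11)·(13/3) = 221/33.

221/33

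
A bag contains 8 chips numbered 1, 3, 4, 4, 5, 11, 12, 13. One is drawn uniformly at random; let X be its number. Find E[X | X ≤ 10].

P(X ≤ 10) = 5/8.
Σ over the event: 1·1/8 + 3·1/8 + 4·1/4 + 5·1/8 = 17/8.
E[X | X ≤ 10] = (17/8) / (5/8) = 17/5.

17/5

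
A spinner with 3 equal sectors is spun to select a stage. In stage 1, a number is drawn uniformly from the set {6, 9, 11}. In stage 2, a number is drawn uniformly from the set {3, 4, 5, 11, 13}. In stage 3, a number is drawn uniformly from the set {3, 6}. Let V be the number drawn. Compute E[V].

611/90

E[V | stage 1] = (6+9+11)/3 = 26/3.
E[V | stage 2] = (3+4+5+11+13)/5 = 36/5.
E[V | stage 3] = (3+6)/2 = 9/2.
By the law of total expectation,
E[V] = (1/3)·(26/3) + (1/3)·(36/5) + (1/3)·(9/2) = 611/90.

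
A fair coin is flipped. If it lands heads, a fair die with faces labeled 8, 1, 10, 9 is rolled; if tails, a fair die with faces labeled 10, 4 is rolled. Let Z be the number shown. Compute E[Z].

E[Z | heads] = (8+1+10+9)/4 = 7.
E[Z | tails] = (10+4)/2 = 7.
By the law of total expectation,
E[Z] = (1/2)·(7) + (1/2)·(7) = 7.

7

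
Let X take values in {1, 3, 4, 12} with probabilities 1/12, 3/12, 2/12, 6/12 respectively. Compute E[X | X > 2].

P(X > 2) = 11/12.
Σ over the event: 3·1/4 + 4·1/6 + 12·1/2 = 89/12.
E[X | X > 2] = (89/12) / (11/12) = 89/11.

89/11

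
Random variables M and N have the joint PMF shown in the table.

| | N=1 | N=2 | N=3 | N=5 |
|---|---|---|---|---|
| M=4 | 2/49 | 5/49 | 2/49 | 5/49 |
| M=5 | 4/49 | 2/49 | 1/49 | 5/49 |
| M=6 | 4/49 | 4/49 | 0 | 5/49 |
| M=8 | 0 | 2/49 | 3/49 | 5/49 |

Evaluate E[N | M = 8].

P(M = 8) = 10/49.
Σ N·P over the event = 2·(2/49) + 3·(3/49) + 5·(5/49) = 38/49.
E[N | M = 8] = (38/49) / (10/49) = 19/5.

19/5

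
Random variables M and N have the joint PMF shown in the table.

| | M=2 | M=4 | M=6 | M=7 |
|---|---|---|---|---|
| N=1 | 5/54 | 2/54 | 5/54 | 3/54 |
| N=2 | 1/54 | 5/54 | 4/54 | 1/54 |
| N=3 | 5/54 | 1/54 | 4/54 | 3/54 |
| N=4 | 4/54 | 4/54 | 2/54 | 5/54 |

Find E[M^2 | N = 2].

277/11

P(N = 2) = 11/54.
Σ M^2·P over the event = 4·(1/54) + 16·(5/54) + 36·(4/54) + 49·(1/54) = 277/54.
E[M^2 | N = 2] = (277/54) / (11/54) = 277/11.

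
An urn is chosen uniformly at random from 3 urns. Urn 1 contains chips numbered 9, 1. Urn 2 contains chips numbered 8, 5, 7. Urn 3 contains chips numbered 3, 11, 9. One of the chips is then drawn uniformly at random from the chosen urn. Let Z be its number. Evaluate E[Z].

E[Z | urn 1] = (9+1)/2 = 5.
E[Z | urn 2] = (8+5+7)/3 = 20/3.
E[Z | urn 3] = (3+11+9)/3 = 23/3.
E[Z] = (1/3)·(5) + (1/3)·(20/3) + (1/3)·(23/3) = 58/9.

58/9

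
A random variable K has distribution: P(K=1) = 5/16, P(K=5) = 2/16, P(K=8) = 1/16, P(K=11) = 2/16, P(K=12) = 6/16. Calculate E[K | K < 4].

1

P(K < 4) = 5/16.
Σ over the event: 1·5/16 = 5/16.
E[K | K < 4] = (5/16) / (5/16) = 1.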